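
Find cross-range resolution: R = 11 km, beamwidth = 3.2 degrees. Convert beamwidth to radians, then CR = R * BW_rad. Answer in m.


BW_rad = 0.055850536
CR = 11000 * 0.055850536 = 614.4 m

614.4 m


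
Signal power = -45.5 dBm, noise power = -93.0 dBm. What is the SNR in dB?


SNR = -45.5 - (-93.0) = 47.5 dB

47.5 dB


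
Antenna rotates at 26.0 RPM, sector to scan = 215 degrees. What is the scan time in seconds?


t = 215 / (26.0 * 360) * 60 = 1.38 s

1.38 s


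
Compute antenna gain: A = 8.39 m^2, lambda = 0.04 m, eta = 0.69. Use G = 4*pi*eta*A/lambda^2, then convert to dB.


G_linear = 4*pi*0.69*8.39/0.04^2 = 45467.49
G_dB = 10*log10(45467.49) = 46.6 dB

46.6 dB


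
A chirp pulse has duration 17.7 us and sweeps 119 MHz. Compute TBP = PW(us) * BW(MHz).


TBP = 17.7 * 119 = 2106.3

2106.3


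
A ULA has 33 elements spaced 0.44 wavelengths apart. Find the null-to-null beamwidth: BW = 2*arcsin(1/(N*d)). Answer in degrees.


1/(N*d) = 1/(33*0.44) = 0.068871
BW = 2*arcsin(0.068871) = 7.9 degrees

7.9 degrees


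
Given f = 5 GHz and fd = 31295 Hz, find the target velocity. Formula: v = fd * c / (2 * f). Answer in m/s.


v = 31295 * 3e8 / (2 * 5000000000.0) = 938.9 m/s

938.9 m/s


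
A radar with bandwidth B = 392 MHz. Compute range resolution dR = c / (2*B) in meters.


dR = 3e8 / (2 * 392000000.0) = 0.38 m

0.38 m


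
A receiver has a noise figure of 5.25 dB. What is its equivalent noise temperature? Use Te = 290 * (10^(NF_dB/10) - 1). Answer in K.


NF_lin = 10^(5.25/10) = 3.349654
Te = 290 * (3.349654 - 1) = 681.4 K

681.4 K


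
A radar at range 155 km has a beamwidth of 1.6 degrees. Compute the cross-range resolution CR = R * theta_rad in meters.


BW_rad = 0.027925268
CR = 155000 * 0.027925268 = 4328.4 m

4328.4 m


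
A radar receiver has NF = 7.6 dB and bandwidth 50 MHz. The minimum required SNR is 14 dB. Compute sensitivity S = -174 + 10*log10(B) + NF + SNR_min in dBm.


10*log10(50000000.0) = 76.99
S = -174 + 76.99 + 7.6 + 14 = -75.4 dBm

-75.4 dBm


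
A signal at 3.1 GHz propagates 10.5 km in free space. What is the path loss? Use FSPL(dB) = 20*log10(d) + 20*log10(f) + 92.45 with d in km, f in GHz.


20*log10(10.5) = 20.42
20*log10(3.1) = 9.83
FSPL = 122.7 dB

122.7 dB


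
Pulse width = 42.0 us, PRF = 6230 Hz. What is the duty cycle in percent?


DC = 42.0e-6 * 6230 * 100 = 26.17%

26.17%


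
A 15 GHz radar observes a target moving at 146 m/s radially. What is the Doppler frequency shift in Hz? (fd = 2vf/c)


fd = 2 * 146 * 15000000000.0 / 3e8 = 14600.0 Hz

14600.0 Hz


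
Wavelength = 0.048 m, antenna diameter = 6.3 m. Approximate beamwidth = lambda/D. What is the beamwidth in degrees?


BW_rad = 0.048 / 6.3 = 0.007619
BW_deg = 0.44 degrees

0.44 degrees


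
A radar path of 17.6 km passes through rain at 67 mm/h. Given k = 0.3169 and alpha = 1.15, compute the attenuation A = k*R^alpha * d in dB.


gamma = 0.3169 * 67^1.15 = 39.894062 dB/km
A = 39.894062 * 17.6 = 702.14 dB

702.14 dB


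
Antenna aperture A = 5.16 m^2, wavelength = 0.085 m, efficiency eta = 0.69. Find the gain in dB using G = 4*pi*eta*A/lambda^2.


G_linear = 4*pi*0.69*5.16/0.085^2 = 6192.57
G_dB = 10*log10(6192.57) = 37.9 dB

37.9 dB


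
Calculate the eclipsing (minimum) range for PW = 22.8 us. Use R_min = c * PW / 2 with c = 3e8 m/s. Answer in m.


R_min = 3e8 * 22.8e-6 / 2 = 3420.0 m

3420.0 m


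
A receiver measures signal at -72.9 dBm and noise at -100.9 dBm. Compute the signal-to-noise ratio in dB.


SNR = -72.9 - (-100.9) = 28.0 dB

28.0 dB


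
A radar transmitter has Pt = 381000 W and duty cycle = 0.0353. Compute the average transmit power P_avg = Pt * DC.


P_avg = 381000 * 0.0353 = 13449.3 W

13449.3 W


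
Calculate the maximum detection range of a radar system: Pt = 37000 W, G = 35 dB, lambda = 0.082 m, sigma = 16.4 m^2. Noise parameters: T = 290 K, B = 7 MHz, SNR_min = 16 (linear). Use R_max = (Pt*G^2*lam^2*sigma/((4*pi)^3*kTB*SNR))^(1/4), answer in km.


G_lin = 10^(35/10) = 3162.27766
R^4 = 37000 * 3162.27766^2 * 0.082^2 * 16.4 / ((4*pi)^3 * 1.38e-23 * 290 * 7000000.0 * 16)
R^4 = 4.58721e19 m^4
R_max = (4.58721e19)^(1/4) = 82297.6 m = 82.3 km

82.3 km


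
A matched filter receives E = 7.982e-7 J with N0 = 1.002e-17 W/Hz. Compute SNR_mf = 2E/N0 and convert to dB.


SNR_lin = 2 * 7.982e-7 / 1.002e-17 = 1.593e11
SNR_dB = 10*log10(1.593e11) = 112.0 dB

112.0 dB


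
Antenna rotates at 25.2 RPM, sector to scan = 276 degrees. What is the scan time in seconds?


t = 276 / (25.2 * 360) * 60 = 1.83 s

1.83 s


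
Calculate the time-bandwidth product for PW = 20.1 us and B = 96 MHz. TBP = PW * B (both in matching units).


TBP = 20.1 * 96 = 1929.6

1929.6


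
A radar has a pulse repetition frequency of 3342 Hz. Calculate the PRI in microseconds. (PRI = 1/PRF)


PRI = 1/3342 = 0.000299222 s = 299.2 us

299.2 us


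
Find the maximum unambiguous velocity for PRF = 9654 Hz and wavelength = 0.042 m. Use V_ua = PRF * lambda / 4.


V_ua = 9654 * 0.042 / 4 = 101.4 m/s

101.4 m/s


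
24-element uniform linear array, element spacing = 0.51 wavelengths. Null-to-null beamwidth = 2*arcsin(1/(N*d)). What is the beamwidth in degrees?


1/(N*d) = 1/(24*0.51) = 0.081699
BW = 2*arcsin(0.081699) = 9.4 degrees

9.4 degrees


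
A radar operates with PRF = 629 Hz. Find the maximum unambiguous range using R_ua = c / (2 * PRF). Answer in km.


R_ua = 3e8 / (2 * 629) = 238473.8 m = 238.5 km

238.5 km


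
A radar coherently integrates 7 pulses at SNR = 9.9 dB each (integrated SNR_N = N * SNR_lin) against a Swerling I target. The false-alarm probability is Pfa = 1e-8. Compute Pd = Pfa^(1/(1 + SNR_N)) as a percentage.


SNR_lin = 10^(9.9/10) = 9.77237
SNR_N = 7 * 9.77237 = 68.40659
1/(1 + SNR_N) = 1/69.40659 = 0.0144079
Pd = (1e-8)^0.0144079 = 0.7669
Pd = 76.7%

76.7%


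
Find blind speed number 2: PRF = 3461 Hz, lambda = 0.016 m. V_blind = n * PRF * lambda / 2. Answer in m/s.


V_blind = 2 * 3461 * 0.016 / 2 = 55.4 m/s

55.4 m/s


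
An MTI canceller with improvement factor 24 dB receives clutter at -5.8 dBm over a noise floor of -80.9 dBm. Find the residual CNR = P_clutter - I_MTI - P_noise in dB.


CNR = -5.8 - 24 - (-80.9) = 51.1 dB

51.1 dB


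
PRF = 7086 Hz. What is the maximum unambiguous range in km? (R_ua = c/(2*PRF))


R_ua = 3e8 / (2 * 7086) = 21168.5 m = 21.2 km

21.2 km


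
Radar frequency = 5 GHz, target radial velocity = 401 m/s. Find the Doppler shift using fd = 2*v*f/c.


fd = 2 * 401 * 5000000000.0 / 3e8 = 13366.7 Hz

13366.7 Hz


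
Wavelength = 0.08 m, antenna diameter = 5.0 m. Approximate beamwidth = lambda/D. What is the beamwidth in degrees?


BW_rad = 0.08 / 5.0 = 0.016
BW_deg = 0.92 degrees

0.92 degrees


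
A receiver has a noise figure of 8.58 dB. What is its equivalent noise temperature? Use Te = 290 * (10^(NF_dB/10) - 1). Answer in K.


NF_lin = 10^(8.58/10) = 7.211075
Te = 290 * (7.211075 - 1) = 1801.2 K

1801.2 K


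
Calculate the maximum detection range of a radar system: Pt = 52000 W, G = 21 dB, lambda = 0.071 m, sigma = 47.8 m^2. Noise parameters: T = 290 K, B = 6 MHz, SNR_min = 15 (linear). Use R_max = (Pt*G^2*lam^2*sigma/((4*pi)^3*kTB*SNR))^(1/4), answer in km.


G_lin = 10^(21/10) = 125.892541
R^4 = 52000 * 125.892541^2 * 0.071^2 * 47.8 / ((4*pi)^3 * 1.38e-23 * 290 * 6000000.0 * 15)
R^4 = 2.77843e17 m^4
R_max = (2.77843e17)^(1/4) = 22958.8 m = 23.0 km

23.0 km


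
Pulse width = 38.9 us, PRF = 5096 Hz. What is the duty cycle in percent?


DC = 38.9e-6 * 5096 * 100 = 19.82%

19.82%


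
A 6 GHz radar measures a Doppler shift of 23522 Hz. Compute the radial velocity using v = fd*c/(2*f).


v = 23522 * 3e8 / (2 * 6000000000.0) = 588.1 m/s

588.1 m/s


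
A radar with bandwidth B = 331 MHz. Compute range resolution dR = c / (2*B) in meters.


dR = 3e8 / (2 * 331000000.0) = 0.45 m

0.45 m


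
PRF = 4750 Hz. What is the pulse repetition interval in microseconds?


PRI = 1/4750 = 0.0002105263 s = 210.5 us

210.5 us


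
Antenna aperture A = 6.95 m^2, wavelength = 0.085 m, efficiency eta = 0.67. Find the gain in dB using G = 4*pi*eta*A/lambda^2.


G_linear = 4*pi*0.67*6.95/0.085^2 = 8099.0
G_dB = 10*log10(8099.0) = 39.1 dB

39.1 dB


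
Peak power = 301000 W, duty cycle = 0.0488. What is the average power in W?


P_avg = 301000 * 0.0488 = 14688.8 W

14688.8 W


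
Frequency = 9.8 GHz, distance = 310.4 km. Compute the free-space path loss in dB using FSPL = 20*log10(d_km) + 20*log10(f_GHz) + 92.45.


20*log10(310.4) = 49.84
20*log10(9.8) = 19.82
FSPL = 162.1 dB

162.1 dB


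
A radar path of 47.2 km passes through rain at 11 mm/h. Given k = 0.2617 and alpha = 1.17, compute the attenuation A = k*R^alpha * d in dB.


gamma = 0.2617 * 11^1.17 = 4.327461 dB/km
A = 4.327461 * 47.2 = 204.26 dB

204.26 dB


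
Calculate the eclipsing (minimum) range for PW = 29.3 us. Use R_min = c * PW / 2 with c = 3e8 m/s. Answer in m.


R_min = 3e8 * 29.3e-6 / 2 = 4395.0 m

4395.0 m


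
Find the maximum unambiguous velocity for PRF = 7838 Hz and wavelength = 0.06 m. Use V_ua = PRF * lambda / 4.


V_ua = 7838 * 0.06 / 4 = 117.6 m/s

117.6 m/s


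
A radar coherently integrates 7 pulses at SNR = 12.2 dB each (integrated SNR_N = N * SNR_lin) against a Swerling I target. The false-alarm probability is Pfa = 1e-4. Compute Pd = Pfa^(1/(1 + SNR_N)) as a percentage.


SNR_lin = 10^(12.2/10) = 16.59587
SNR_N = 7 * 16.59587 = 116.17109
1/(1 + SNR_N) = 1/117.17109 = 0.0085345
Pd = (1e-4)^0.0085345 = 0.9244
Pd = 92.4%

92.4%


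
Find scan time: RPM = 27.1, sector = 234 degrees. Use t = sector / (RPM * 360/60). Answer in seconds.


t = 234 / (27.1 * 360) * 60 = 1.44 s

1.44 s


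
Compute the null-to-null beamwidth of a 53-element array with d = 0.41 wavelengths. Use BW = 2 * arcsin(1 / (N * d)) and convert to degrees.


1/(N*d) = 1/(53*0.41) = 0.046019
BW = 2*arcsin(0.046019) = 5.3 degrees

5.3 degrees


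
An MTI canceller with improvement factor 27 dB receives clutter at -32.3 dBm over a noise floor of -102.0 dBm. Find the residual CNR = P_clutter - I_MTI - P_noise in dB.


CNR = -32.3 - 27 - (-102.0) = 42.7 dB

42.7 dB


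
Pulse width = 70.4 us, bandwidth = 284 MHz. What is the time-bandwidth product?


TBP = 70.4 * 284 = 19993.6

19993.6


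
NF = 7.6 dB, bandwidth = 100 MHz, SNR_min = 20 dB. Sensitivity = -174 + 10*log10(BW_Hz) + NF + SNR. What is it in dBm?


10*log10(100000000.0) = 80.0
S = -174 + 80.0 + 7.6 + 20 = -66.4 dBm

-66.4 dBm


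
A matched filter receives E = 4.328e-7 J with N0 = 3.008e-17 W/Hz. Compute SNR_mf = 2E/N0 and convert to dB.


SNR_lin = 2 * 4.328e-7 / 3.008e-17 = 2.878e10
SNR_dB = 10*log10(2.878e10) = 104.6 dB

104.6 dB


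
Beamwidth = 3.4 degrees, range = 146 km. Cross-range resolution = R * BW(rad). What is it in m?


BW_rad = 0.059341195
CR = 146000 * 0.059341195 = 8663.8 m

8663.8 m


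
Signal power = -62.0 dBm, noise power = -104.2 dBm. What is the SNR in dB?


SNR = -62.0 - (-104.2) = 42.2 dB

42.2 dB


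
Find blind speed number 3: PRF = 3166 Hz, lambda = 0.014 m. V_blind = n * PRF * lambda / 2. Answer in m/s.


V_blind = 3 * 3166 * 0.014 / 2 = 66.5 m/s

66.5 m/s


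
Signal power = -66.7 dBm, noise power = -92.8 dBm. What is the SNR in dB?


SNR = -66.7 - (-92.8) = 26.1 dB

26.1 dB


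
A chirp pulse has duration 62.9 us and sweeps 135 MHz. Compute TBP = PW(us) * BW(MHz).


TBP = 62.9 * 135 = 8491.5

8491.5


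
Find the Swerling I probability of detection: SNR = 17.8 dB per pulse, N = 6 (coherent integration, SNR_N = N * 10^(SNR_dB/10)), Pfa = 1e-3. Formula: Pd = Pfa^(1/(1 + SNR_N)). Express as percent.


SNR_lin = 10^(17.8/10) = 60.25596
SNR_N = 6 * 60.25596 = 361.53576
1/(1 + SNR_N) = 1/362.53576 = 0.0027583
Pd = (1e-3)^0.0027583 = 0.98113
Pd = 98.1%

98.1%


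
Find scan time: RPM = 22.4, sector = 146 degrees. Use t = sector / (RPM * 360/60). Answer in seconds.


t = 146 / (22.4 * 360) * 60 = 1.09 s

1.09 s


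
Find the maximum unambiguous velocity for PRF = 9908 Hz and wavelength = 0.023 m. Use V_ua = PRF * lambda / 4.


V_ua = 9908 * 0.023 / 4 = 57.0 m/s

57.0 m/s


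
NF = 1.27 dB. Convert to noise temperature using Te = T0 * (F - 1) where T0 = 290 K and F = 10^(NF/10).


NF_lin = 10^(1.27/10) = 1.339677
Te = 290 * (1.339677 - 1) = 98.5 K

98.5 K


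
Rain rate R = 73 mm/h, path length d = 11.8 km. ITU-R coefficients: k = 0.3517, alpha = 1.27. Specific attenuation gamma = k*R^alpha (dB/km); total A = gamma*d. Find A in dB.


gamma = 0.3517 * 73^1.27 = 81.769699 dB/km
A = 81.769699 * 11.8 = 964.88 dB

964.88 dB


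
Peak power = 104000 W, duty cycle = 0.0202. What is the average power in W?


P_avg = 104000 * 0.0202 = 2100.8 W

2100.8 W


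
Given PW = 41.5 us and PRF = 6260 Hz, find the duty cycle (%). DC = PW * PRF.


DC = 41.5e-6 * 6260 * 100 = 25.98%

25.98%


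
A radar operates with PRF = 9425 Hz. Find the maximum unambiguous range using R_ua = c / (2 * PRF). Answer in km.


R_ua = 3e8 / (2 * 9425) = 15915.1 m = 15.9 km

15.9 km


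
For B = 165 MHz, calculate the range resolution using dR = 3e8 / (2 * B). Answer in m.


dR = 3e8 / (2 * 165000000.0) = 0.91 m

0.91 m


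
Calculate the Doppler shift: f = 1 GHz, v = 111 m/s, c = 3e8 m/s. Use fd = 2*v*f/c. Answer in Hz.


fd = 2 * 111 * 1000000000.0 / 3e8 = 740.0 Hz

740.0 Hz


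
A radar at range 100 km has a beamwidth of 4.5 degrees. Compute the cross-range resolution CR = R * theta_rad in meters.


BW_rad = 0.078539816
CR = 100000 * 0.078539816 = 7854.0 m

7854.0 m


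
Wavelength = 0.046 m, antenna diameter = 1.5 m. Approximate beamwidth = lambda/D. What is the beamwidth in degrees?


BW_rad = 0.046 / 1.5 = 0.030667
BW_deg = 1.76 degrees

1.76 degrees


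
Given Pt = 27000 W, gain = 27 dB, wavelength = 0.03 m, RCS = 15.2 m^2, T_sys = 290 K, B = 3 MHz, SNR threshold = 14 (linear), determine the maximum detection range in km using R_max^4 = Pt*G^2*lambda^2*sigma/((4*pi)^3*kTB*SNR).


G_lin = 10^(27/10) = 501.187234
R^4 = 27000 * 501.187234^2 * 0.03^2 * 15.2 / ((4*pi)^3 * 1.38e-23 * 290 * 3000000.0 * 14)
R^4 = 2.78159e17 m^4
R_max = (2.78159e17)^(1/4) = 22965.4 m = 23.0 km

23.0 km


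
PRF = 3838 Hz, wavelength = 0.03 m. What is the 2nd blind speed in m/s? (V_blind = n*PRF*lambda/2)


V_blind = 2 * 3838 * 0.03 / 2 = 115.1 m/s

115.1 m/s


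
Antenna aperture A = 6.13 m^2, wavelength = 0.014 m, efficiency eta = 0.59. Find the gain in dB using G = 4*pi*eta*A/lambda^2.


G_linear = 4*pi*0.59*6.13/0.014^2 = 231881.59
G_dB = 10*log10(231881.59) = 53.7 dB

53.7 dB


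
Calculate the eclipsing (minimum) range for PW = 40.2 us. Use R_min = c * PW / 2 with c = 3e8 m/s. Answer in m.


R_min = 3e8 * 40.2e-6 / 2 = 6030.0 m

6030.0 m


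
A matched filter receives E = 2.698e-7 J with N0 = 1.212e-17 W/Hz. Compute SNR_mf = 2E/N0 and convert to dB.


SNR_lin = 2 * 2.698e-7 / 1.212e-17 = 4.452e10
SNR_dB = 10*log10(4.452e10) = 106.5 dB

106.5 dB


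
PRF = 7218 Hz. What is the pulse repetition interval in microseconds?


PRI = 1/7218 = 0.0001385425 s = 138.5 us

138.5 us


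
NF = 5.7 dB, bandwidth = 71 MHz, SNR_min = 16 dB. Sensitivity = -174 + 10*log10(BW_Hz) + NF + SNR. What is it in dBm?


10*log10(71000000.0) = 78.51
S = -174 + 78.51 + 5.7 + 16 = -73.8 dBm

-73.8 dBm


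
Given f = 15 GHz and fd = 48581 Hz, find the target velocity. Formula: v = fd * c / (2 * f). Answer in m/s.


v = 48581 * 3e8 / (2 * 15000000000.0) = 485.8 m/s

485.8 m/s


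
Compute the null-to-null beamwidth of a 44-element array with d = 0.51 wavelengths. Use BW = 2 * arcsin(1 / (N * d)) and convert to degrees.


1/(N*d) = 1/(44*0.51) = 0.044563
BW = 2*arcsin(0.044563) = 5.1 degrees

5.1 degrees


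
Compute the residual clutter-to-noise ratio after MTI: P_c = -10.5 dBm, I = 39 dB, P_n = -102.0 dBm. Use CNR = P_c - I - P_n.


CNR = -10.5 - 39 - (-102.0) = 52.5 dB

52.5 dB


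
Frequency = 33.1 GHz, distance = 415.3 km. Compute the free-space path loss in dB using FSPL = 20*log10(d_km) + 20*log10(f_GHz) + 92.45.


20*log10(415.3) = 52.37
20*log10(33.1) = 30.4
FSPL = 175.2 dB

175.2 dB


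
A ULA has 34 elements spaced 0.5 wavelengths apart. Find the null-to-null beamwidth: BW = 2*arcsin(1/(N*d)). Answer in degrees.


1/(N*d) = 1/(34*0.5) = 0.058824
BW = 2*arcsin(0.058824) = 6.7 degrees

6.7 degrees


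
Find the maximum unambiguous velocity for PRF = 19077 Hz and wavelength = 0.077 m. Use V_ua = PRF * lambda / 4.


V_ua = 19077 * 0.077 / 4 = 367.2 m/s

367.2 m/s


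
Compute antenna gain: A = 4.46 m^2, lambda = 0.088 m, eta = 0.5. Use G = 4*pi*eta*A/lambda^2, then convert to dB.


G_linear = 4*pi*0.5*4.46/0.088^2 = 3618.67
G_dB = 10*log10(3618.67) = 35.6 dB

35.6 dB


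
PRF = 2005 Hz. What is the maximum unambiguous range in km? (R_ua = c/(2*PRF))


R_ua = 3e8 / (2 * 2005) = 74813.0 m = 74.8 km

74.8 km


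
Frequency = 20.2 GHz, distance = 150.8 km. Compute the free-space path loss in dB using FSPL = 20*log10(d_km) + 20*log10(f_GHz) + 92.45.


20*log10(150.8) = 43.57
20*log10(20.2) = 26.11
FSPL = 162.1 dB

162.1 dB


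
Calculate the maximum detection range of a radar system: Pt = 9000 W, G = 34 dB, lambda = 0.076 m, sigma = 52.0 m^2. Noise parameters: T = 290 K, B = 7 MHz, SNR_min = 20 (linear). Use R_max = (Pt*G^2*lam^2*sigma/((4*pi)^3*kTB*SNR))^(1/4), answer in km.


G_lin = 10^(34/10) = 2511.886432
R^4 = 9000 * 2511.886432^2 * 0.076^2 * 52.0 / ((4*pi)^3 * 1.38e-23 * 290 * 7000000.0 * 20)
R^4 = 1.53405e19 m^4
R_max = (1.53405e19)^(1/4) = 62583.5 m = 62.6 km

62.6 km


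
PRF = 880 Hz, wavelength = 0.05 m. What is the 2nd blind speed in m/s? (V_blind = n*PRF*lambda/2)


V_blind = 2 * 880 * 0.05 / 2 = 44.0 m/s

44.0 m/s


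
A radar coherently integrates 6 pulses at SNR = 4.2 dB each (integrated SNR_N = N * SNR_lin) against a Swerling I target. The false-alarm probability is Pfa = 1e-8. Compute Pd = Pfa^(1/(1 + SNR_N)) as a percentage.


SNR_lin = 10^(4.2/10) = 2.63027
SNR_N = 6 * 2.63027 = 15.78162
1/(1 + SNR_N) = 1/16.78162 = 0.059589
Pd = (1e-8)^0.059589 = 0.33365
Pd = 33.4%

33.4%


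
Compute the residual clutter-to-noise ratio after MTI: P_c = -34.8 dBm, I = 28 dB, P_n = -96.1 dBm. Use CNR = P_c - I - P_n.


CNR = -34.8 - 28 - (-96.1) = 33.3 dB

33.3 dB


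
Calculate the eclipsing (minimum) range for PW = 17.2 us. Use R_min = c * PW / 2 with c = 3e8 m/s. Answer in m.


R_min = 3e8 * 17.2e-6 / 2 = 2580.0 m

2580.0 m


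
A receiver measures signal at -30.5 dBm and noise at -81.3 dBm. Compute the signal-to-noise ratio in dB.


SNR = -30.5 - (-81.3) = 50.8 dB

50.8 dB


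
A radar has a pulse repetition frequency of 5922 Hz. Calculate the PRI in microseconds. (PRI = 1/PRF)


PRI = 1/5922 = 0.0001688619 s = 168.9 us

168.9 us


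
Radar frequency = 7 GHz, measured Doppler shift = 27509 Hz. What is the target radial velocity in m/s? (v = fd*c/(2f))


v = 27509 * 3e8 / (2 * 7000000000.0) = 589.5 m/s

589.5 m/s


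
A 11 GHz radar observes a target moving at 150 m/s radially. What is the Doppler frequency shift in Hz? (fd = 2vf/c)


fd = 2 * 150 * 11000000000.0 / 3e8 = 11000.0 Hz

11000.0 Hz


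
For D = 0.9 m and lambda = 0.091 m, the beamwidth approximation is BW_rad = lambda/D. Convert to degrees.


BW_rad = 0.091 / 0.9 = 0.101111
BW_deg = 5.79 degrees

5.79 degrees


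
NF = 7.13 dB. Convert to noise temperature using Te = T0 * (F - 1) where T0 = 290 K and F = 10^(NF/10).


NF_lin = 10^(7.13/10) = 5.164164
Te = 290 * (5.164164 - 1) = 1207.6 K

1207.6 K


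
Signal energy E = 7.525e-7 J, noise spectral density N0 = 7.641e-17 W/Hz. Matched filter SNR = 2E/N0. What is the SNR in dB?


SNR_lin = 2 * 7.525e-7 / 7.641e-17 = 1.97e10
SNR_dB = 10*log10(1.97e10) = 102.9 dB

102.9 dB


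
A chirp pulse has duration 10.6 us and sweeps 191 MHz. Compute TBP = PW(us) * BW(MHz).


TBP = 10.6 * 191 = 2024.6

2024.6


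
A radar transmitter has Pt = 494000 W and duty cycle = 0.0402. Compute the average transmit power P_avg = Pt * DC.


P_avg = 494000 * 0.0402 = 19858.8 W

19858.8 W


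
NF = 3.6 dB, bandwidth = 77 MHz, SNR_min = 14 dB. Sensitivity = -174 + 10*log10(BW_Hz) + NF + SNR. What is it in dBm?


10*log10(77000000.0) = 78.86
S = -174 + 78.86 + 3.6 + 14 = -77.5 dBm

-77.5 dBm


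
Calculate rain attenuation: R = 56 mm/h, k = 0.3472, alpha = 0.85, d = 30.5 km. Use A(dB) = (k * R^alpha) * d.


gamma = 0.3472 * 56^0.85 = 10.630154 dB/km
A = 10.630154 * 30.5 = 324.22 dB

324.22 dB


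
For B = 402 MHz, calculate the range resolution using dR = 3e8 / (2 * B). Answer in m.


dR = 3e8 / (2 * 402000000.0) = 0.37 m

0.37 m


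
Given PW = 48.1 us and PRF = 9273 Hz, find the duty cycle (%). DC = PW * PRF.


DC = 48.1e-6 * 9273 * 100 = 44.6%

44.6%


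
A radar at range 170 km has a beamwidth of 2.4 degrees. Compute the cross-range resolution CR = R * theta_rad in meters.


BW_rad = 0.041887902
CR = 170000 * 0.041887902 = 7120.9 m

7120.9 m


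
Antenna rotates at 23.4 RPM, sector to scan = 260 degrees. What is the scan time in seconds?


t = 260 / (23.4 * 360) * 60 = 1.85 s

1.85 s


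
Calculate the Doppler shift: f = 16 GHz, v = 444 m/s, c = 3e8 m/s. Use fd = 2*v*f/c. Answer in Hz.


fd = 2 * 444 * 16000000000.0 / 3e8 = 47360.0 Hz

47360.0 Hz


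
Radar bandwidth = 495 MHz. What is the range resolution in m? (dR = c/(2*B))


dR = 3e8 / (2 * 495000000.0) = 0.3 m

0.3 m


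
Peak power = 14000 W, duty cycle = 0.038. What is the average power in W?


P_avg = 14000 * 0.038 = 532.0 W

532.0 W


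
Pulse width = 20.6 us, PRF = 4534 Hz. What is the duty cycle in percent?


DC = 20.6e-6 * 4534 * 100 = 9.34%

9.34%


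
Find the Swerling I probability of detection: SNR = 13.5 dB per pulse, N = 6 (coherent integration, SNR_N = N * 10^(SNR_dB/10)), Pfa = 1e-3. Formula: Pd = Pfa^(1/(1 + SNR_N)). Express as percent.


SNR_lin = 10^(13.5/10) = 22.38721
SNR_N = 6 * 22.38721 = 134.32326
1/(1 + SNR_N) = 1/135.32326 = 0.0073897
Pd = (1e-3)^0.0073897 = 0.95023
Pd = 95.0%

95.0%


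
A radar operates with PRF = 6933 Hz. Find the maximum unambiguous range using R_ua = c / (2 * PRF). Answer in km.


R_ua = 3e8 / (2 * 6933) = 21635.7 m = 21.6 km

21.6 km


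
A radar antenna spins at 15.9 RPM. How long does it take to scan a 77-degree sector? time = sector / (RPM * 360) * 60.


t = 77 / (15.9 * 360) * 60 = 0.81 s

0.81 s


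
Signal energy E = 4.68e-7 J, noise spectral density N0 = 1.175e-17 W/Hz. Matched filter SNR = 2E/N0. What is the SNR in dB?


SNR_lin = 2 * 4.68e-7 / 1.175e-17 = 7.966e10
SNR_dB = 10*log10(7.966e10) = 109.0 dB

109.0 dB


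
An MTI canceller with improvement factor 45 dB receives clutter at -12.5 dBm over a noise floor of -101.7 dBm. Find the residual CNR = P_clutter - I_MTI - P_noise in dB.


CNR = -12.5 - 45 - (-101.7) = 44.2 dB

44.2 dB


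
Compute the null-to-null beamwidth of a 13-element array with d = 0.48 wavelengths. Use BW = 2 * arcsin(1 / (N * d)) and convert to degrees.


1/(N*d) = 1/(13*0.48) = 0.160256
BW = 2*arcsin(0.160256) = 18.4 degrees

18.4 degrees


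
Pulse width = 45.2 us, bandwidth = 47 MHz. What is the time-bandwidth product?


TBP = 45.2 * 47 = 2124.4

2124.4


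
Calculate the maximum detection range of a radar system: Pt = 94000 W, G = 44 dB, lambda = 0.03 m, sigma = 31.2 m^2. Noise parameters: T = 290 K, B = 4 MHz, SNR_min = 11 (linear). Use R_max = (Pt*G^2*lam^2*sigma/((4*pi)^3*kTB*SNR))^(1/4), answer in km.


G_lin = 10^(44/10) = 25118.864315
R^4 = 94000 * 25118.864315^2 * 0.03^2 * 31.2 / ((4*pi)^3 * 1.38e-23 * 290 * 4000000.0 * 11)
R^4 = 4.76613e21 m^4
R_max = (4.76613e21)^(1/4) = 262749.2 m = 262.7 km

262.7 km


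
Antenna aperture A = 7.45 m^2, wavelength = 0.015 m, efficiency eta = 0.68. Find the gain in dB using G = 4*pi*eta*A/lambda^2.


G_linear = 4*pi*0.68*7.45/0.015^2 = 282938.82
G_dB = 10*log10(282938.82) = 54.5 dB

54.5 dB


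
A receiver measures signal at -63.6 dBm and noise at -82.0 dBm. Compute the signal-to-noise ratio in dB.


SNR = -63.6 - (-82.0) = 18.4 dB

18.4 dB


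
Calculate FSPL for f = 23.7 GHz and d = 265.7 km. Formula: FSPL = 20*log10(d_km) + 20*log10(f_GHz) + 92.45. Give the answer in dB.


20*log10(265.7) = 48.49
20*log10(23.7) = 27.49
FSPL = 168.4 dB

168.4 dB


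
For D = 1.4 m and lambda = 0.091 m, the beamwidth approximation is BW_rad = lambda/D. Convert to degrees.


BW_rad = 0.091 / 1.4 = 0.065
BW_deg = 3.72 degrees

3.72 degrees


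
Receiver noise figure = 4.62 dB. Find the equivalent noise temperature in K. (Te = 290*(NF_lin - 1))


NF_lin = 10^(4.62/10) = 2.897344
Te = 290 * (2.897344 - 1) = 550.2 K

550.2 K


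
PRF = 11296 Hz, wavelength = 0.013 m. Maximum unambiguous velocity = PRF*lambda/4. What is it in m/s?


V_ua = 11296 * 0.013 / 4 = 36.7 m/s

36.7 m/s


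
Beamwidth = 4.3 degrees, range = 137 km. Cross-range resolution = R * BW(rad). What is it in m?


BW_rad = 0.075049158
CR = 137000 * 0.075049158 = 10281.7 m

10281.7 m


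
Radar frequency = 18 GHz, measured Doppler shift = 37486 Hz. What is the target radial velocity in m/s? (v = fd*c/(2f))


v = 37486 * 3e8 / (2 * 18000000000.0) = 312.4 m/s

312.4 m/s


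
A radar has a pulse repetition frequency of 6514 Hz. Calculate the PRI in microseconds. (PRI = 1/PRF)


PRI = 1/6514 = 0.0001535155 s = 153.5 us

153.5 us


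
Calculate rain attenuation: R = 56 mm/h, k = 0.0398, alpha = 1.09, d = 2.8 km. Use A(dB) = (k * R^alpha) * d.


gamma = 0.0398 * 56^1.09 = 3.201902 dB/km
A = 3.201902 * 2.8 = 8.97 dB

8.97 dB


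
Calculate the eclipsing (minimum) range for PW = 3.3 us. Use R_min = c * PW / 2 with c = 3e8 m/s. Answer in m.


R_min = 3e8 * 3.3e-6 / 2 = 495.0 m

495.0 m


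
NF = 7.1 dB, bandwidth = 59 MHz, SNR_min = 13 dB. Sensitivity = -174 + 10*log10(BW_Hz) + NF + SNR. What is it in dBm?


10*log10(59000000.0) = 77.71
S = -174 + 77.71 + 7.1 + 13 = -76.2 dBm

-76.2 dBm


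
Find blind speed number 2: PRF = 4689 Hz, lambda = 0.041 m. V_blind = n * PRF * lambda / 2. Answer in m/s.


V_blind = 2 * 4689 * 0.041 / 2 = 192.2 m/s

192.2 m/s


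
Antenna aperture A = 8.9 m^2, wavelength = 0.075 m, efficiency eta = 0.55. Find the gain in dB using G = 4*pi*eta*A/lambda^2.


G_linear = 4*pi*0.55*8.9/0.075^2 = 10935.53
G_dB = 10*log10(10935.53) = 40.4 dB

40.4 dB


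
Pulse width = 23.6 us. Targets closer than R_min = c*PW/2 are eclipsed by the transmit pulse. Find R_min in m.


R_min = 3e8 * 23.6e-6 / 2 = 3540.0 m

3540.0 m


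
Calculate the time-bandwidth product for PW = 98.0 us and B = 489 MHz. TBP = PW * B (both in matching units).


TBP = 98.0 * 489 = 47922.0

47922.0


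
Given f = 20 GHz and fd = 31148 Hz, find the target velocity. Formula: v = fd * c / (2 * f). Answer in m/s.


v = 31148 * 3e8 / (2 * 20000000000.0) = 233.6 m/s

233.6 m/s


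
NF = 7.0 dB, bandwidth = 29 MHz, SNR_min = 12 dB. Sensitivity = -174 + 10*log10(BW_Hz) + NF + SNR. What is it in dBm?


10*log10(29000000.0) = 74.62
S = -174 + 74.62 + 7.0 + 12 = -80.4 dBm

-80.4 dBm


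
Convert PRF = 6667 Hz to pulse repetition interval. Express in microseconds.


PRI = 1/6667 = 0.0001499925 s = 150.0 us

150.0 us


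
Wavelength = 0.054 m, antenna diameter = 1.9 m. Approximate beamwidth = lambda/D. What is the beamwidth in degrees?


BW_rad = 0.054 / 1.9 = 0.028421
BW_deg = 1.63 degrees

1.63 degrees


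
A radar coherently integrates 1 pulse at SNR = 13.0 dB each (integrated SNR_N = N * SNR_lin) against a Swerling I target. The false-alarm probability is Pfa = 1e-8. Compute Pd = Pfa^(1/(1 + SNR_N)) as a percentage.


SNR_lin = 10^(13.0/10) = 19.95262
SNR_N = 1 * 19.95262 = 19.95262
1/(1 + SNR_N) = 1/20.95262 = 0.0477267
Pd = (1e-8)^0.0477267 = 0.41513
Pd = 41.5%

41.5%


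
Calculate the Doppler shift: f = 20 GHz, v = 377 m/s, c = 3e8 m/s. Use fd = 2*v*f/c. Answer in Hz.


fd = 2 * 377 * 20000000000.0 / 3e8 = 50266.7 Hz

50266.7 Hz


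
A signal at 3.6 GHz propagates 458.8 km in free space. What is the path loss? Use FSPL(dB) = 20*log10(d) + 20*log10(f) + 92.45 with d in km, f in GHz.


20*log10(458.8) = 53.23
20*log10(3.6) = 11.13
FSPL = 156.8 dB

156.8 dB


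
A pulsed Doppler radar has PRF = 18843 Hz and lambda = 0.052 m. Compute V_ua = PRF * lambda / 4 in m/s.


V_ua = 18843 * 0.052 / 4 = 245.0 m/s

245.0 m/s


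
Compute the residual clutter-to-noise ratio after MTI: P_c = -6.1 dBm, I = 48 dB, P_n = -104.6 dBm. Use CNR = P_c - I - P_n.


CNR = -6.1 - 48 - (-104.6) = 50.5 dB

50.5 dB


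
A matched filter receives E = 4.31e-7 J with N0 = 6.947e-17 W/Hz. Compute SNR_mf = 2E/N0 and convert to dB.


SNR_lin = 2 * 4.31e-7 / 6.947e-17 = 1.241e10
SNR_dB = 10*log10(1.241e10) = 100.9 dB

100.9 dB


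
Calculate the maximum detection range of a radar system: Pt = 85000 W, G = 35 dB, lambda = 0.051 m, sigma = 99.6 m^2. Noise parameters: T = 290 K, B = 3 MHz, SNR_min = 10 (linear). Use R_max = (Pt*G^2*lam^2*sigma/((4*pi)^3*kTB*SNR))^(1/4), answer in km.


G_lin = 10^(35/10) = 3162.27766
R^4 = 85000 * 3162.27766^2 * 0.051^2 * 99.6 / ((4*pi)^3 * 1.38e-23 * 290 * 3000000.0 * 10)
R^4 = 9.24253e20 m^4
R_max = (9.24253e20)^(1/4) = 174360.3 m = 174.4 km

174.4 km


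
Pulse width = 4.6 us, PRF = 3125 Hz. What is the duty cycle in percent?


DC = 4.6e-6 * 3125 * 100 = 1.44%

1.44%


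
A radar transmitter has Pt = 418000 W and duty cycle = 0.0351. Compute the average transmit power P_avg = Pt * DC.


P_avg = 418000 * 0.0351 = 14671.8 W

14671.8 W


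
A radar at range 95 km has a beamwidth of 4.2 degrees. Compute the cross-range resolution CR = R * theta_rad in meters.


BW_rad = 0.073303829
CR = 95000 * 0.073303829 = 6963.9 m

6963.9 m


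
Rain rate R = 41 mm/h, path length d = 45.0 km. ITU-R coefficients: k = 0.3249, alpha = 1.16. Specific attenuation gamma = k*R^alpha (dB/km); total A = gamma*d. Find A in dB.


gamma = 0.3249 * 41^1.16 = 24.131204 dB/km
A = 24.131204 * 45.0 = 1085.9 dB

1085.9 dB


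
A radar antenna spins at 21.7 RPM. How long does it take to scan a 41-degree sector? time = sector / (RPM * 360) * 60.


t = 41 / (21.7 * 360) * 60 = 0.31 s

0.31 s


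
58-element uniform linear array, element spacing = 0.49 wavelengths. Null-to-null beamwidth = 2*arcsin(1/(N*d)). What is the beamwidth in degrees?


1/(N*d) = 1/(58*0.49) = 0.035186
BW = 2*arcsin(0.035186) = 4.0 degrees

4.0 degrees


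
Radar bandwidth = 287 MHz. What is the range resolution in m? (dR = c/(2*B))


dR = 3e8 / (2 * 287000000.0) = 0.52 m

0.52 m


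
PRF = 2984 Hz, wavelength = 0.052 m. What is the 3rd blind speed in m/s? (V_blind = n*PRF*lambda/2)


V_blind = 3 * 2984 * 0.052 / 2 = 232.8 m/s

232.8 m/s


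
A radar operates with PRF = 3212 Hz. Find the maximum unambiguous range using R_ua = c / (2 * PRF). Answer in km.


R_ua = 3e8 / (2 * 3212) = 46699.9 m = 46.7 km

46.7 km


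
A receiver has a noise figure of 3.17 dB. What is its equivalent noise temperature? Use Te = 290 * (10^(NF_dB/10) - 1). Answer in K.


NF_lin = 10^(3.17/10) = 2.074914
Te = 290 * (2.074914 - 1) = 311.7 K

311.7 K


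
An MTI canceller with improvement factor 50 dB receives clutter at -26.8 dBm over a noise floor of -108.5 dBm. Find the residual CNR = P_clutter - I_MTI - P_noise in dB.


CNR = -26.8 - 50 - (-108.5) = 31.7 dB

31.7 dB


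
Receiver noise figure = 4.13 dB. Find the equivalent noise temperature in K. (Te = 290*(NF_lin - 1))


NF_lin = 10^(4.13/10) = 2.588213
Te = 290 * (2.588213 - 1) = 460.6 K

460.6 K


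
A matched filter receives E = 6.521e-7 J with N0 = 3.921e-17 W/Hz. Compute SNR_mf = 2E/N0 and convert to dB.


SNR_lin = 2 * 6.521e-7 / 3.921e-17 = 3.326e10
SNR_dB = 10*log10(3.326e10) = 105.2 dB

105.2 dB


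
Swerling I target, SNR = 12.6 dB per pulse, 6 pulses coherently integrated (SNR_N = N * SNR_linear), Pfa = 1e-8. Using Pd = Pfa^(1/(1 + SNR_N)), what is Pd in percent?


SNR_lin = 10^(12.6/10) = 18.19701
SNR_N = 6 * 18.19701 = 109.18206
1/(1 + SNR_N) = 1/110.18206 = 0.0090759
Pd = (1e-8)^0.0090759 = 0.84604
Pd = 84.6%

84.6%


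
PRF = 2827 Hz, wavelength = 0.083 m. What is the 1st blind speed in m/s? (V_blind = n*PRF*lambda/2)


V_blind = 1 * 2827 * 0.083 / 2 = 117.3 m/s

117.3 m/s


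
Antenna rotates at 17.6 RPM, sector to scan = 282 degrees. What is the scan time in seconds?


t = 282 / (17.6 * 360) * 60 = 2.67 s

2.67 s


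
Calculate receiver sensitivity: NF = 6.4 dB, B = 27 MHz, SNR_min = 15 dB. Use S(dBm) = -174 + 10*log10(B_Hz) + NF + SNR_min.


10*log10(27000000.0) = 74.31
S = -174 + 74.31 + 6.4 + 15 = -78.3 dBm

-78.3 dBm


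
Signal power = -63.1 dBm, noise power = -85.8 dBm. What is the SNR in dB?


SNR = -63.1 - (-85.8) = 22.7 dB

22.7 dB


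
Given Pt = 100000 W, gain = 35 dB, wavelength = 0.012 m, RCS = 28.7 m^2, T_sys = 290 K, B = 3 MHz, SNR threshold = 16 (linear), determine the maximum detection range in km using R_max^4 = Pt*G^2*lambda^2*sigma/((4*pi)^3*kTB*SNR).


G_lin = 10^(35/10) = 3162.27766
R^4 = 100000 * 3162.27766^2 * 0.012^2 * 28.7 / ((4*pi)^3 * 1.38e-23 * 290 * 3000000.0 * 16)
R^4 = 1.08417e19 m^4
R_max = (1.08417e19)^(1/4) = 57381.8 m = 57.4 km

57.4 km


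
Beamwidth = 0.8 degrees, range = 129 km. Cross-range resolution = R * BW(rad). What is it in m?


BW_rad = 0.013962634
CR = 129000 * 0.013962634 = 1801.2 m

1801.2 m


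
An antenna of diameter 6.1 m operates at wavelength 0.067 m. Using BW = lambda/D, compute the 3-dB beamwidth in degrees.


BW_rad = 0.067 / 6.1 = 0.010984
BW_deg = 0.63 degrees

0.63 degrees


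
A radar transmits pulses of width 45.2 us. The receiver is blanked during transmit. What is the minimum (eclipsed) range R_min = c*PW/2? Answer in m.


R_min = 3e8 * 45.2e-6 / 2 = 6780.0 m

6780.0 m


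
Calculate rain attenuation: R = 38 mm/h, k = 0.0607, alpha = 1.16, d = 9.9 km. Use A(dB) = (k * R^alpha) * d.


gamma = 0.0607 * 38^1.16 = 4.127981 dB/km
A = 4.127981 * 9.9 = 40.87 dB

40.87 dB


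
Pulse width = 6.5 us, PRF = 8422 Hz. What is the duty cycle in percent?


DC = 6.5e-6 * 8422 * 100 = 5.47%

5.47%


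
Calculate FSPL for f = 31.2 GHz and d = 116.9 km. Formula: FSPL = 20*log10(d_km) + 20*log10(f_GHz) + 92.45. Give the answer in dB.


20*log10(116.9) = 41.36
20*log10(31.2) = 29.88
FSPL = 163.7 dB

163.7 dB


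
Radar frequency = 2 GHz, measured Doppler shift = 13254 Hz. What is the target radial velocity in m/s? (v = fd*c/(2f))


v = 13254 * 3e8 / (2 * 2000000000.0) = 994.1 m/s

994.1 m/s


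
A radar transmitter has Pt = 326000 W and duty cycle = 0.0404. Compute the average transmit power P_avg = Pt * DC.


P_avg = 326000 * 0.0404 = 13170.4 W

13170.4 W


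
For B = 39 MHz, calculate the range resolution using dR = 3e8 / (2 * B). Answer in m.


dR = 3e8 / (2 * 39000000.0) = 3.85 m

3.85 m


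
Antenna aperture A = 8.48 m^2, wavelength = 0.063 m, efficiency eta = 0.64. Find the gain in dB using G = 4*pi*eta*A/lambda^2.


G_linear = 4*pi*0.64*8.48/0.063^2 = 17183.22
G_dB = 10*log10(17183.22) = 42.4 dB

42.4 dB


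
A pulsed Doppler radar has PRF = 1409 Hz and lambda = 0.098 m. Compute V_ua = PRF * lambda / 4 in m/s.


V_ua = 1409 * 0.098 / 4 = 34.5 m/s

34.5 m/s


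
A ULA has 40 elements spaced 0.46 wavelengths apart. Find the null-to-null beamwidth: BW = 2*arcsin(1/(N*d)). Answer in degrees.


1/(N*d) = 1/(40*0.46) = 0.054348
BW = 2*arcsin(0.054348) = 6.2 degrees

6.2 degrees


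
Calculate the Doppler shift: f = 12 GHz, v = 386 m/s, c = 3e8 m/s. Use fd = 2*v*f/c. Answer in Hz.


fd = 2 * 386 * 12000000000.0 / 3e8 = 30880.0 Hz

30880.0 Hz


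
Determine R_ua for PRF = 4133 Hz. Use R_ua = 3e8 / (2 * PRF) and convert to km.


R_ua = 3e8 / (2 * 4133) = 36293.2 m = 36.3 km

36.3 km


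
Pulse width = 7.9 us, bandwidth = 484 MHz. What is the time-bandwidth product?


TBP = 7.9 * 484 = 3823.6

3823.6


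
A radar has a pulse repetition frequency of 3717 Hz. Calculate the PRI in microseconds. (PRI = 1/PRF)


PRI = 1/3717 = 0.0002690342 s = 269.0 us

269.0 us


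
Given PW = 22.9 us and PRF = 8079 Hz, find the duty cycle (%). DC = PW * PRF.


DC = 22.9e-6 * 8079 * 100 = 18.5%

18.5%


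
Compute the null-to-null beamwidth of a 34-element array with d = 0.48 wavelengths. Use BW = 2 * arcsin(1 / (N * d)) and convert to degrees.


1/(N*d) = 1/(34*0.48) = 0.061275
BW = 2*arcsin(0.061275) = 7.0 degrees

7.0 degrees


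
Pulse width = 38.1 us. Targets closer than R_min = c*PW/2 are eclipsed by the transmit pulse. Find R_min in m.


R_min = 3e8 * 38.1e-6 / 2 = 5715.0 m

5715.0 m


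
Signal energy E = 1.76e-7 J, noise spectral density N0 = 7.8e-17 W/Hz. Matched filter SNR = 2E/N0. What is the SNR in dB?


SNR_lin = 2 * 1.76e-7 / 7.8e-17 = 4.513e9
SNR_dB = 10*log10(4.513e9) = 96.5 dB

96.5 dB


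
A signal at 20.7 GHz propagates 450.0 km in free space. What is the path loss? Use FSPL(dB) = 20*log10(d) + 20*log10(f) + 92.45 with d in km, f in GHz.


20*log10(450.0) = 53.06
20*log10(20.7) = 26.32
FSPL = 171.8 dB

171.8 dB


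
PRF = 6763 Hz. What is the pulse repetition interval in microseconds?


PRI = 1/6763 = 0.0001478634 s = 147.9 us

147.9 us


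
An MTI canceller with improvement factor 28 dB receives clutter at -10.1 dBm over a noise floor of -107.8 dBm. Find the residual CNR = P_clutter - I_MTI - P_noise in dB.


CNR = -10.1 - 28 - (-107.8) = 69.7 dB

69.7 dB


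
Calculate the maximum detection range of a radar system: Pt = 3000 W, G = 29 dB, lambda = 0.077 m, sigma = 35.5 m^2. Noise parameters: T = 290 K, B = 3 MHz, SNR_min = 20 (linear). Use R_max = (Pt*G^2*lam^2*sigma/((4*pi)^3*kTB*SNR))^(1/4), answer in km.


G_lin = 10^(29/10) = 794.328235
R^4 = 3000 * 794.328235^2 * 0.077^2 * 35.5 / ((4*pi)^3 * 1.38e-23 * 290 * 3000000.0 * 20)
R^4 = 8.36129e17 m^4
R_max = (8.36129e17)^(1/4) = 30239.1 m = 30.2 km

30.2 km


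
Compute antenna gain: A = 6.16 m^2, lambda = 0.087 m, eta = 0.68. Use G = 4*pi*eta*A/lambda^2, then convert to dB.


G_linear = 4*pi*0.68*6.16/0.087^2 = 6954.42
G_dB = 10*log10(6954.42) = 38.4 dB

38.4 dB


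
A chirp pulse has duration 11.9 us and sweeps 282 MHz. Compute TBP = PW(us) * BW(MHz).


TBP = 11.9 * 282 = 3355.8

3355.8


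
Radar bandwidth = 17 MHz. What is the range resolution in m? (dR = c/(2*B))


dR = 3e8 / (2 * 17000000.0) = 8.82 m

8.82 m


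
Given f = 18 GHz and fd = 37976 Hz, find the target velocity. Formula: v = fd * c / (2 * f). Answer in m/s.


v = 37976 * 3e8 / (2 * 18000000000.0) = 316.5 m/s

316.5 m/s


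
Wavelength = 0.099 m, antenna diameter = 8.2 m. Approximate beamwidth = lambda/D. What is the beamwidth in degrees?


BW_rad = 0.099 / 8.2 = 0.012073
BW_deg = 0.69 degrees

0.69 degrees


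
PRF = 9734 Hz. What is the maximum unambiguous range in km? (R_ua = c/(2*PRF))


R_ua = 3e8 / (2 * 9734) = 15409.9 m = 15.4 km

15.4 km


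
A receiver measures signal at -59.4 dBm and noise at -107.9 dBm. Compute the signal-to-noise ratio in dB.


SNR = -59.4 - (-107.9) = 48.5 dB

48.5 dB


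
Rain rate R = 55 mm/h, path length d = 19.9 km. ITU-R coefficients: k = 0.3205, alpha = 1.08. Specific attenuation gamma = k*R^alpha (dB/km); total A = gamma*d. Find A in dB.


gamma = 0.3205 * 55^1.08 = 24.289565 dB/km
A = 24.289565 * 19.9 = 483.36 dB

483.36 dB
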